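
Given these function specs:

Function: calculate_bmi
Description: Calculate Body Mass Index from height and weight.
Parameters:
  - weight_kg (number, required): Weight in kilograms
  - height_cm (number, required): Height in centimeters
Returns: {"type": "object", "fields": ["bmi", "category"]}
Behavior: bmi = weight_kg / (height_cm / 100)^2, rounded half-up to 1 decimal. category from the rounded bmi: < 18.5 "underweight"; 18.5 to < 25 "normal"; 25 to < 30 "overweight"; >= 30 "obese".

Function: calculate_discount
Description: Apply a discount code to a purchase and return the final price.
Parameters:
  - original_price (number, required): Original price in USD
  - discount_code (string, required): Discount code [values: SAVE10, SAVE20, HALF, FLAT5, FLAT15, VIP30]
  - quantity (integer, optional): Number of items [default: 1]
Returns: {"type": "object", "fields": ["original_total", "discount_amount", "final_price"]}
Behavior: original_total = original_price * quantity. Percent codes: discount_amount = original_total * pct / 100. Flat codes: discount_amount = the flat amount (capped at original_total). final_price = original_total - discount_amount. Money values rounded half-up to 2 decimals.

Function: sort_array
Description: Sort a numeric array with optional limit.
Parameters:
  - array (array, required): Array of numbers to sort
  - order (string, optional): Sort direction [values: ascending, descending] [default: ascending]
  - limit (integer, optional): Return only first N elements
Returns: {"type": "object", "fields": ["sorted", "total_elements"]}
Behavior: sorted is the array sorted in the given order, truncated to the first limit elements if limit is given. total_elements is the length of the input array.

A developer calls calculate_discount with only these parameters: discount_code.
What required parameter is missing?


Required parameters: original_price, discount_code
Provided: discount_code
Missing: original_price
original_price


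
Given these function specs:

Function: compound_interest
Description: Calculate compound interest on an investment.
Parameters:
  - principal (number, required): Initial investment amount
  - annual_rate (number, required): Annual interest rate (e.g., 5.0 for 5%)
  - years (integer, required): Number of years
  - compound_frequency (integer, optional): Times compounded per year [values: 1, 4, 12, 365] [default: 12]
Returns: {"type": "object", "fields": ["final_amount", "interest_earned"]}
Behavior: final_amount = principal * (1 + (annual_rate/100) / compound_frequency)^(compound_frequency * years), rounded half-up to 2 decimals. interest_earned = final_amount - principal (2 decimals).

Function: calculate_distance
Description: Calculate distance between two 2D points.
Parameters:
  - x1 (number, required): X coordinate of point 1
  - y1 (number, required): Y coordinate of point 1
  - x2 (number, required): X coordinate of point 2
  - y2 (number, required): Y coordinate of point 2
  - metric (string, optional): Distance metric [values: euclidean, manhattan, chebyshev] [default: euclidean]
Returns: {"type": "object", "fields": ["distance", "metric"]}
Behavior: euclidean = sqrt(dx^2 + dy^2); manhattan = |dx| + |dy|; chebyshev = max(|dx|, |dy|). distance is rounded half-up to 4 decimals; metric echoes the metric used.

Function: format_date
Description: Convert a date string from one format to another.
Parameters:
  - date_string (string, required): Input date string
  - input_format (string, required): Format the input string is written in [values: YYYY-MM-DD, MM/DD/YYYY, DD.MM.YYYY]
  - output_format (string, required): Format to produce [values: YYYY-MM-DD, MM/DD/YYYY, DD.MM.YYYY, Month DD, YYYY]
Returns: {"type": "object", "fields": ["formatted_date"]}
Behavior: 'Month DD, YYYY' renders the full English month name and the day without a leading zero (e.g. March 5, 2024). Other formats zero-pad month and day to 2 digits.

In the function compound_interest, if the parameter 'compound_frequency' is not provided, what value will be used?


The compound_interest spec declares:
  - compound_frequency (integer, optional): Times compounded per year [values: 1, 4, 12, 365] [default: 12]
Default:
12


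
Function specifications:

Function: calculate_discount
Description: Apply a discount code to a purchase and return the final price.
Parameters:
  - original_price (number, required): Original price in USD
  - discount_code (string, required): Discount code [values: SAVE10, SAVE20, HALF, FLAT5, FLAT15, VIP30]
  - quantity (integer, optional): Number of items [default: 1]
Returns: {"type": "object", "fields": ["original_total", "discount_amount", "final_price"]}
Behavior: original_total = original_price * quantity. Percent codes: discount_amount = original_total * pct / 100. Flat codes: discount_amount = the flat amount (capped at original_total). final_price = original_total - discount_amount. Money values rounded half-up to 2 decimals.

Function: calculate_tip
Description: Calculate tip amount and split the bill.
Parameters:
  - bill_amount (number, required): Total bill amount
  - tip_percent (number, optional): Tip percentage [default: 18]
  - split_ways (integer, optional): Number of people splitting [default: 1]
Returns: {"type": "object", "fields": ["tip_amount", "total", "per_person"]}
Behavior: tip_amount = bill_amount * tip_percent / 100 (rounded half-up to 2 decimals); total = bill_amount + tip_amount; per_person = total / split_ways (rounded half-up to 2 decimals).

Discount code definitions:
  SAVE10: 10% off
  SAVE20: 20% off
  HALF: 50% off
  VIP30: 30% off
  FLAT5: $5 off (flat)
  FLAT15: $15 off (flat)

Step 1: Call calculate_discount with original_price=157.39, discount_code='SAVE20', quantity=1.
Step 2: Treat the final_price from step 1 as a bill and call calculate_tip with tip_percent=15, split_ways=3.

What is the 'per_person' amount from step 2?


Step 1: calculate_discount(original_price=157.39, discount_code=SAVE20, quantity=1)
  original_total = 157.39 * 1 = 157.39
  SAVE20 = 20% off: discount_amount = 157.39 * 20/100 = 31.478 -> 31.48
  final_price = 157.39 - 31.48 = 125.91
  -> final_price = 125.91
Step 2: calculate_tip(bill_amount=125.91, tip_percent=15, split_ways=3)
  tip_amount = 125.91 * 15/100 = 18.8865 -> 18.89
  total = 125.91 + 18.89 = 144.80
  per_person = 144.80 / 3 = 48.266667 -> 48.27
  -> per_person = 48.27
$48.27


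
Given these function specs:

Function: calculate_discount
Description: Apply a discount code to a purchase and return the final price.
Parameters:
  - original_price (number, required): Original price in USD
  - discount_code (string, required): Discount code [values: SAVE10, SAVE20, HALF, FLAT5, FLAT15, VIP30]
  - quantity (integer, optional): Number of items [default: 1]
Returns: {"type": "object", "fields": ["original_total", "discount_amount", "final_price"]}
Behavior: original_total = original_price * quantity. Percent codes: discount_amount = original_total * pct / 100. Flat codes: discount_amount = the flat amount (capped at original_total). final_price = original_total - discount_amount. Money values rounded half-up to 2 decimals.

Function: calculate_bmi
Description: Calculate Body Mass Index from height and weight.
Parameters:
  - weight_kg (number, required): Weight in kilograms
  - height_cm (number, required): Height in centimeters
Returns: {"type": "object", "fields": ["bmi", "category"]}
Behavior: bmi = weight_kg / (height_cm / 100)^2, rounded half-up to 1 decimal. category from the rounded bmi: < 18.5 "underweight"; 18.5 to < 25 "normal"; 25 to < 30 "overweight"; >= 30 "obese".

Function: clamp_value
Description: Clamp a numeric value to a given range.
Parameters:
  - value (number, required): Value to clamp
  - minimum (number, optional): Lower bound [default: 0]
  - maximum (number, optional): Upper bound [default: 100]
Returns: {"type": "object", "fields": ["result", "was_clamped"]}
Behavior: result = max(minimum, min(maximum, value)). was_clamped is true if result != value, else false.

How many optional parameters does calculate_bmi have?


Parameters of calculate_bmi: weight_kg (required), height_cm (required)
Optional count:
0


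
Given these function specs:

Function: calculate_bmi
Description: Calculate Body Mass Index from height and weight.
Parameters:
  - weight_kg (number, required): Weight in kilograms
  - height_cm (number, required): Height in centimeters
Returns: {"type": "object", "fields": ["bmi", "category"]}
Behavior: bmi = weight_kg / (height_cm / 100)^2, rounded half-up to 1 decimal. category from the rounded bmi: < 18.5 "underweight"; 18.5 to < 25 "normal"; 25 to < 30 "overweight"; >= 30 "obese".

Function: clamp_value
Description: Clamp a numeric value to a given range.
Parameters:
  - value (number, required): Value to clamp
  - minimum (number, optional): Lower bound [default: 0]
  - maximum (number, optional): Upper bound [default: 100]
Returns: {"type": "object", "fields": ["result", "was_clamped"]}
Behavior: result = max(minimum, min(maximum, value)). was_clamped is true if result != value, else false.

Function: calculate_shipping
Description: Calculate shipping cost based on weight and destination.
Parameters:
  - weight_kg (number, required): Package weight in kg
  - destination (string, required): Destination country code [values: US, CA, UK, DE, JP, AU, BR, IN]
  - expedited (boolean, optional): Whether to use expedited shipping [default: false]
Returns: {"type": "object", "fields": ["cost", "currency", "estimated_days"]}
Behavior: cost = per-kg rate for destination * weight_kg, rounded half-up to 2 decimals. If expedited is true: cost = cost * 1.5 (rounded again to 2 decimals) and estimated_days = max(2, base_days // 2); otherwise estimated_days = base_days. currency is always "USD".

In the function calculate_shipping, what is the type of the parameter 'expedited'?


The calculate_shipping spec declares:
  - expedited (boolean, optional): Whether to use expedited shipping [default: false]
Type:
boolean


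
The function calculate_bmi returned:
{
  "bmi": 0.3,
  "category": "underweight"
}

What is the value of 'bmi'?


0.3


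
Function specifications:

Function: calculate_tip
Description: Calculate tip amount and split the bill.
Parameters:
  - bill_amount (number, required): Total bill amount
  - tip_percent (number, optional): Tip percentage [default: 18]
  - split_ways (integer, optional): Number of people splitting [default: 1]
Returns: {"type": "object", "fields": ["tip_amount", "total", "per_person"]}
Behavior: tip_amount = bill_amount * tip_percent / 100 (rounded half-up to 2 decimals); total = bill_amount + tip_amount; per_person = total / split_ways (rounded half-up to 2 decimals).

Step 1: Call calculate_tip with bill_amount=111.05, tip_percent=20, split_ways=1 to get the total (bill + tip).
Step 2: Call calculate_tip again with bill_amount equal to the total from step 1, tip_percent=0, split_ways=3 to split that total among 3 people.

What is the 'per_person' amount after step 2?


Step 1: calculate_tip(bill_amount=111.05, tip_percent=20, split_ways=1)
  tip_amount = 111.05 * 20/100 = 22.21 -> 22.21
  total = 111.05 + 22.21 = 133.26
  per_person = 133.26 / 1 = 133.26 -> 133.26
  -> total = 133.26
Step 2: calculate_tip(bill_amount=133.26, tip_percent=0, split_ways=3)
  tip_amount = 133.26 * 0/100 = 0 -> 0.00
  total = 133.26 + 0.00 = 133.26
  per_person = 133.26 / 3 = 44.42 -> 44.42
  -> per_person = 44.42
$44.42


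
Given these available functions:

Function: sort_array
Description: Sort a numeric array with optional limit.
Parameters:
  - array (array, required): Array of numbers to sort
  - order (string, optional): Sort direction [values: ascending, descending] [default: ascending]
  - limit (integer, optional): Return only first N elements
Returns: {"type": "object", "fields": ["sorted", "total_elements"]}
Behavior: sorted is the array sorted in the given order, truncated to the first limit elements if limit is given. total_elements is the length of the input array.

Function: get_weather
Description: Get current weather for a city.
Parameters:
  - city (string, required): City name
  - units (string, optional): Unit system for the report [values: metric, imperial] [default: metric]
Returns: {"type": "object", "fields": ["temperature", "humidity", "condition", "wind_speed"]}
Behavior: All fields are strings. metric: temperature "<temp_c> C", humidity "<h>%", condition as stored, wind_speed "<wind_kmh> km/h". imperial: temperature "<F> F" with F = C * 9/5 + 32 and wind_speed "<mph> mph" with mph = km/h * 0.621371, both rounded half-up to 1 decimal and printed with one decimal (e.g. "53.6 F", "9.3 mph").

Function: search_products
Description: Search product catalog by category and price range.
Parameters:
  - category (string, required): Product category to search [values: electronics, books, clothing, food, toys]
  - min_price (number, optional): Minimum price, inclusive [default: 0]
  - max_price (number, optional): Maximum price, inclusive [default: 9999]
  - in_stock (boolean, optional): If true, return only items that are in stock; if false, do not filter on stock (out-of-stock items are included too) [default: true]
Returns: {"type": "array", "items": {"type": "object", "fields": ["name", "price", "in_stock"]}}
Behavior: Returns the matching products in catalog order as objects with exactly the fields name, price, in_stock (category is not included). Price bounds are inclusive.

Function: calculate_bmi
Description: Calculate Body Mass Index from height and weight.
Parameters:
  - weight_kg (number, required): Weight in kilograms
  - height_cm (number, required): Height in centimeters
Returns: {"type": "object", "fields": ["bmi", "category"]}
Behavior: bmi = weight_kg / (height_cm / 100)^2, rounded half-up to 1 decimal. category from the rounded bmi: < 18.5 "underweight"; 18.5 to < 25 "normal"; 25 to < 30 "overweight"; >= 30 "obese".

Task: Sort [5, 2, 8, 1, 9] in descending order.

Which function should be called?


The task needs a function whose description is: Sort a numeric array with optional limit.
sort_array


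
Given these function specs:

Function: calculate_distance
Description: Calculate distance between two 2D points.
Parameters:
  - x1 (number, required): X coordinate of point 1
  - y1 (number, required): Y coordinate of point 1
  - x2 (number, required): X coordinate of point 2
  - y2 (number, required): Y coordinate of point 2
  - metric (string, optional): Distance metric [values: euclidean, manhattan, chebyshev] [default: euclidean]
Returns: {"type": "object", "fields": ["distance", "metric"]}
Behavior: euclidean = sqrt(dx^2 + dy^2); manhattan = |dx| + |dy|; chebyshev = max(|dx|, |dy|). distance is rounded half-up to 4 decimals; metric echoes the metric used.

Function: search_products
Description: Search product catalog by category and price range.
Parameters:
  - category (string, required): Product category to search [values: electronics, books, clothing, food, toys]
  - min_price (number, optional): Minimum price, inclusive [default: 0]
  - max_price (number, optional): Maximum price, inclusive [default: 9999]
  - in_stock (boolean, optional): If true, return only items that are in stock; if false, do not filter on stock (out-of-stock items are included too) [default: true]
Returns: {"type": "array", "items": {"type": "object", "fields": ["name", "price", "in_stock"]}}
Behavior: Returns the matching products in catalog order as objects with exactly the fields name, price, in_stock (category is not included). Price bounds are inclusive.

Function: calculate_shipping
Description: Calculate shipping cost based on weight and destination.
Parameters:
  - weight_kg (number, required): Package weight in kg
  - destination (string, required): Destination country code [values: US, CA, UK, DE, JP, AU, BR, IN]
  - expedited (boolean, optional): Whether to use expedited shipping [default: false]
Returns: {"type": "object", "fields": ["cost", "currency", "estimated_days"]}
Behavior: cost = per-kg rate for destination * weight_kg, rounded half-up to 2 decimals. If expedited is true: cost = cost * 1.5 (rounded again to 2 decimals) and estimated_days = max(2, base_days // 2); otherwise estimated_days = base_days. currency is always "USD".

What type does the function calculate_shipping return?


The calculate_shipping spec declares Returns: {"type": "object", "fields": ["cost", "currency", "estimated_days"]}
Type:
object


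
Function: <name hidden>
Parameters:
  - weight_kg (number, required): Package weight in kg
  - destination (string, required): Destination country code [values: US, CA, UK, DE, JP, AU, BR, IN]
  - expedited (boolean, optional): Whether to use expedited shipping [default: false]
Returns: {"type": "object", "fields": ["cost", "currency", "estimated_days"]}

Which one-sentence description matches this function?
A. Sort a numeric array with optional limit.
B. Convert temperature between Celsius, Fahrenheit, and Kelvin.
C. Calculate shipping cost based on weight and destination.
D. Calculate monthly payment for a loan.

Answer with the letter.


Parameters weight_kg, destination, expedited and return ["cost", "currency", "estimated_days"] fit: Calculate shipping cost based on weight and destination.
C


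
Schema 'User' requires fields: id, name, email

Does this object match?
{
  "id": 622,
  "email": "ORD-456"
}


Checking required fields...
Missing: name
Invalid - missing required field 'name'


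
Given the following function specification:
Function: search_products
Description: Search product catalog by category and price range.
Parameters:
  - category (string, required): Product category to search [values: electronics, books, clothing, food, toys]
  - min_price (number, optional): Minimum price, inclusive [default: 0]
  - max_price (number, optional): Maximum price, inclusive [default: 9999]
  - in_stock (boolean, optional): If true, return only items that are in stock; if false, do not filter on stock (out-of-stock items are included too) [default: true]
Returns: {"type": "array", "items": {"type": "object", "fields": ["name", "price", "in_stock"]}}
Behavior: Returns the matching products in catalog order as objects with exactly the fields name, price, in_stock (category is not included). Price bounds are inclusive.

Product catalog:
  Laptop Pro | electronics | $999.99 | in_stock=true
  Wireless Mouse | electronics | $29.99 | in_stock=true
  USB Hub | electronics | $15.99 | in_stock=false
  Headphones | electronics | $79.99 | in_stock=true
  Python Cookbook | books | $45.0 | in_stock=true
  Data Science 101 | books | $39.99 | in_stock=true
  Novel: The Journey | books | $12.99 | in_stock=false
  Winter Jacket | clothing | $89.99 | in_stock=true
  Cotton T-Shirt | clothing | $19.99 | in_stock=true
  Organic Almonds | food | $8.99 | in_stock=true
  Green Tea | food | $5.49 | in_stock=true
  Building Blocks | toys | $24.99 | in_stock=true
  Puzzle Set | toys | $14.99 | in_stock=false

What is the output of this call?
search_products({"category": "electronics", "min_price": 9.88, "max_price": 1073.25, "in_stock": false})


Filter: category=electronics, 9.88 <= price <= 1073.25, in_stock=false so stock is not filtered
  Laptop Pro ($999.99): keep
  Wireless Mouse ($29.99): keep
  USB Hub ($15.99): keep
  Headphones ($79.99): keep
Output:
[{"name": "Laptop Pro", "price": 999.99, "in_stock": true}, {"name": "Wireless Mouse", "price": 29.99, "in_stock": true}, {"name": "USB Hub", "price": 15.99, "in_stock": false}, {"name": "Headphones", "price": 79.99, "in_stock": true}]


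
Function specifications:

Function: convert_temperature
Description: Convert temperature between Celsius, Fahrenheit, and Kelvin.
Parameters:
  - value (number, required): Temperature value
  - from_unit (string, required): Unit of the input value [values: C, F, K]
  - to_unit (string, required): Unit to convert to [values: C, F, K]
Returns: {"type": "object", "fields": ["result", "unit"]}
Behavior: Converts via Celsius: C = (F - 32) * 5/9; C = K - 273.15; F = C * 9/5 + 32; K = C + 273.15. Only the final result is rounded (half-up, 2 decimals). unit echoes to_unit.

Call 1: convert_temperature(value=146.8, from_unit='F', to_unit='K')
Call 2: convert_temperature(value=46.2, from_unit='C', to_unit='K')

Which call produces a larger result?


Call 1:
  To C: (146.8 - 32) * 5/9 = 63.777778
  To K: 63.777778 + 273.15 = 336.927778
  Round to 2 decimals: 336.93
  -> 336.93 K
Call 2:
  Input already in C: 46.2
  To K: 46.2 + 273.15 = 319.35
  Round to 2 decimals: 319.35
  -> 319.35 K
Call 1 (336.93 K)


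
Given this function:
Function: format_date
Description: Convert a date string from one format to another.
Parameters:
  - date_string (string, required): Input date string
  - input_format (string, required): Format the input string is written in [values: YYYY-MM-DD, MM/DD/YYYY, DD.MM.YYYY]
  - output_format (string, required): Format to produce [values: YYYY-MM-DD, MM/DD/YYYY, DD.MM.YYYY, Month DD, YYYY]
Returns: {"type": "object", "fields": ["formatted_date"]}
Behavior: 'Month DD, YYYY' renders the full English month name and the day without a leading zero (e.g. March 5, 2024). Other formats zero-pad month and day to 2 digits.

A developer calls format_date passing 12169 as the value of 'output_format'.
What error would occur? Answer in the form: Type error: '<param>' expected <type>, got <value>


Spec: 'output_format' is declared as string; 12169 is an integer.
Type error: 'output_format' expected string, got 12169


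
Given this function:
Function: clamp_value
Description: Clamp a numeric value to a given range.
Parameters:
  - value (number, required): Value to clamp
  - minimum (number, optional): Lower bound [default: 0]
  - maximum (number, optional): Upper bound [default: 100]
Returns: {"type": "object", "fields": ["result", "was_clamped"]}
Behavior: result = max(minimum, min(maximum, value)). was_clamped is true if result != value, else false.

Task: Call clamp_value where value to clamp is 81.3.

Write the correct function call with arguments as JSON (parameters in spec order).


Mapping each described value to its parameter name:
  'Value to clamp' -> value = 81.3
clamp_value({"value": 81.3})


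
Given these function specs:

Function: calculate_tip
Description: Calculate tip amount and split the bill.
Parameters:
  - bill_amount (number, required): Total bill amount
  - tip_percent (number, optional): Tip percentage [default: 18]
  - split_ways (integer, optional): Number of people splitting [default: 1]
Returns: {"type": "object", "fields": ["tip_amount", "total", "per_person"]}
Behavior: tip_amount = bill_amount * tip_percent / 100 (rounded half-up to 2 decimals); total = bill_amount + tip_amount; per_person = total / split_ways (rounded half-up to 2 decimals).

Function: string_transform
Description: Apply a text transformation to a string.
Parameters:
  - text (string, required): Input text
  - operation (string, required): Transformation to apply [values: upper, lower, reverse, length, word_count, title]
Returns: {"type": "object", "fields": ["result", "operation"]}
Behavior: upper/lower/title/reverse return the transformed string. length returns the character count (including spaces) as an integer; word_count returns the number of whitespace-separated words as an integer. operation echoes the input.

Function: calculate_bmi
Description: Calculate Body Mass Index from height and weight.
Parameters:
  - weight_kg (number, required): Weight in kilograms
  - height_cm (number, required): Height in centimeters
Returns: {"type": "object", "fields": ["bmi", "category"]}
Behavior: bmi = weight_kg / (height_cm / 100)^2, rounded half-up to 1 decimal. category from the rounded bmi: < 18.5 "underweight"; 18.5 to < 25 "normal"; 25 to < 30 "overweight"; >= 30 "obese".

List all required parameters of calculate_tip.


Parameters of calculate_tip and their required/optional flag:
  bill_amount: required
  tip_percent: optional
  split_ways: optional
bill_amount


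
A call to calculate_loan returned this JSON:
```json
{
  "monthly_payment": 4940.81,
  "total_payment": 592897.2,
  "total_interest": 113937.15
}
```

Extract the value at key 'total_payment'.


592897.2


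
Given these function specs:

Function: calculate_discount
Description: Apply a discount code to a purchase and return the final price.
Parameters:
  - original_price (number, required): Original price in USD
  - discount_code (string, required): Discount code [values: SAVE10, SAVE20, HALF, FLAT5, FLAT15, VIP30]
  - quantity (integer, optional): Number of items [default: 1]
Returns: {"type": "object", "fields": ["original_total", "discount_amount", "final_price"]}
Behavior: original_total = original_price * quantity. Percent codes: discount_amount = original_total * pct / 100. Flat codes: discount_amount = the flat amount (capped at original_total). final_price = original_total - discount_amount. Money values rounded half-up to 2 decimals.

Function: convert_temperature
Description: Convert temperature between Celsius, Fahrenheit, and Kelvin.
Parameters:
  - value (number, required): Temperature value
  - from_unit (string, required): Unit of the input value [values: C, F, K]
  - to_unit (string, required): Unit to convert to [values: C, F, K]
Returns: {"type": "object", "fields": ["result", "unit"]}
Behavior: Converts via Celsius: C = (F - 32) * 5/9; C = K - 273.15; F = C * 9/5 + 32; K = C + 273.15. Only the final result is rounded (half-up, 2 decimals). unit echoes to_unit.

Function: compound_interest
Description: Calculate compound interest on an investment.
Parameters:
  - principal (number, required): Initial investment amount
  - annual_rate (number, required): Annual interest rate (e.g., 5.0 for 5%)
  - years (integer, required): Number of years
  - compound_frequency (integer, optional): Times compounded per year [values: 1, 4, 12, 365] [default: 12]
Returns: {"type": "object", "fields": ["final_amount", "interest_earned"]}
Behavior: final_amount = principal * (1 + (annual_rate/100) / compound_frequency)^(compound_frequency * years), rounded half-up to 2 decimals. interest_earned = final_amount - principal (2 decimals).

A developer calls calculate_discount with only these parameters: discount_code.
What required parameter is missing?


Required parameters: original_price, discount_code
Provided: discount_code
Missing: original_price
original_price


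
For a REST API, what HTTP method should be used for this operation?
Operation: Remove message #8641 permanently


GET = read, POST = create, PUT = update/replace, DELETE = remove
This operation is a removal.
DELETE


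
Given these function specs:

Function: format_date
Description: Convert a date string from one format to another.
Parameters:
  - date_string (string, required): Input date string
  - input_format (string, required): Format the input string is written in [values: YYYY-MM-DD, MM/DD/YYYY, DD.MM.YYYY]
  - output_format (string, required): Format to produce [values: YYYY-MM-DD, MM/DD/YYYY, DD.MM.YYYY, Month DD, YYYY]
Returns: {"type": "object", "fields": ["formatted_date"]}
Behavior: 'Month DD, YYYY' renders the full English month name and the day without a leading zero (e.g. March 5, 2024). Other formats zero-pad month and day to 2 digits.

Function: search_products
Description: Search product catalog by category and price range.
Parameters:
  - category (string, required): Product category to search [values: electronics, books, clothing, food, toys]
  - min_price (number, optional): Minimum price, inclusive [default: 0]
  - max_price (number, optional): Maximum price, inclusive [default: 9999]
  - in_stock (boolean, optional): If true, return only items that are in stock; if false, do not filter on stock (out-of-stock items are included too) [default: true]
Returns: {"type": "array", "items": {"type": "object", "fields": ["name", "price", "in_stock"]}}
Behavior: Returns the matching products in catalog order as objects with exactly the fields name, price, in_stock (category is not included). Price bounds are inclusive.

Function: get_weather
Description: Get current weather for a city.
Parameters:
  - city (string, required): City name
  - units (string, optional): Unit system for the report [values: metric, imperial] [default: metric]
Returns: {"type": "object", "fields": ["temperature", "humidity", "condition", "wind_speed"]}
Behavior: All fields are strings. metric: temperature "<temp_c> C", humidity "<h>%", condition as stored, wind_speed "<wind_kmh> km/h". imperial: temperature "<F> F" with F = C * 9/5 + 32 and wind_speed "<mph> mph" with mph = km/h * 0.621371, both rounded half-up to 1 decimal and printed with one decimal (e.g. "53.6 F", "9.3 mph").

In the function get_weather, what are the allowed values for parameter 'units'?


The get_weather spec declares:
  - units (string, optional): Unit system for the report [values: metric, imperial] [default: metric]
Allowed values:
metric, imperial


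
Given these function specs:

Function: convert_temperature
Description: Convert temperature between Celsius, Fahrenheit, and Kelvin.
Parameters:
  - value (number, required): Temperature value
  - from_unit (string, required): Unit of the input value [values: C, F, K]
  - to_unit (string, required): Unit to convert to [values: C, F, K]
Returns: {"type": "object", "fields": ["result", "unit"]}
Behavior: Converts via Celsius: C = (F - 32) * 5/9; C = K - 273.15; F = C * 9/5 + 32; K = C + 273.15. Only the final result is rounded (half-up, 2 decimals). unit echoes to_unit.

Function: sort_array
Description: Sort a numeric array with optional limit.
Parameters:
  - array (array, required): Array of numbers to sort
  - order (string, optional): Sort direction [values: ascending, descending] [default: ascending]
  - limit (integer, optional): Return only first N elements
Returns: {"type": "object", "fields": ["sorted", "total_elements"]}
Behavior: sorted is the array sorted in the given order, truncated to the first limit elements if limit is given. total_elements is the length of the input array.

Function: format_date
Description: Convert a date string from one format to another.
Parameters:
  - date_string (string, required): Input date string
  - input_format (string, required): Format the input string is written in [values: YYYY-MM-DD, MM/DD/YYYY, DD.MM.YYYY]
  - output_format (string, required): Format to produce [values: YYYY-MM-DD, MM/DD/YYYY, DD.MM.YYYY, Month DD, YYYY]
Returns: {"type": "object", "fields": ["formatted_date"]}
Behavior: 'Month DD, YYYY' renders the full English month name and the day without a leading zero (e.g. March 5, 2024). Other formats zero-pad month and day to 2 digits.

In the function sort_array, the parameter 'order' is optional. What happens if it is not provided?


The sort_array spec declares:
  - order (string, optional): Sort direction [values: ascending, descending] [default: ascending]
It defaults to ascending


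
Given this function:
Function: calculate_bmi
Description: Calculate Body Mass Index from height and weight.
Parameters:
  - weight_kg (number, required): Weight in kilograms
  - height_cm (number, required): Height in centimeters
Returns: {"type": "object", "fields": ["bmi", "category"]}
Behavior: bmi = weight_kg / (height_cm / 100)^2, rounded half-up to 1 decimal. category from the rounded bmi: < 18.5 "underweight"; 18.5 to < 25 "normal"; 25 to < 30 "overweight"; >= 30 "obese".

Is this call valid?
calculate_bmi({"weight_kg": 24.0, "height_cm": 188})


Checking all required parameters present and types match... All valid.
Valid


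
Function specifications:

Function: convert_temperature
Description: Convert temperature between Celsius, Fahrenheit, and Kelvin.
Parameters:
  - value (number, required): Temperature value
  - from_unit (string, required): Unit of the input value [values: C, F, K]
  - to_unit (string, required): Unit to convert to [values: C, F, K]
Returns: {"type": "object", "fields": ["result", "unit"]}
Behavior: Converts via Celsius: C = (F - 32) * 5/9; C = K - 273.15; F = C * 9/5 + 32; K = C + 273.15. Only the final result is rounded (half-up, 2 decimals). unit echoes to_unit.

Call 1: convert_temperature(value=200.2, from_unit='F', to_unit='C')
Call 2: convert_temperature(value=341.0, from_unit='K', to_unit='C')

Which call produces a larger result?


Call 1:
  To C: (200.2 - 32) * 5/9 = 93.444444
  Target is C: 93.444444
  Round to 2 decimals: 93.44
  -> 93.44 C
Call 2:
  To C: 341 - 273.15 = 67.85
  Target is C: 67.85
  Round to 2 decimals: 67.85
  -> 67.85 C
Call 1 (93.44 C)


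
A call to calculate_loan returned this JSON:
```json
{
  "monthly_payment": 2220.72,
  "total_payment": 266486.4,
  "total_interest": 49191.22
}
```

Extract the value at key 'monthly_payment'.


2220.72


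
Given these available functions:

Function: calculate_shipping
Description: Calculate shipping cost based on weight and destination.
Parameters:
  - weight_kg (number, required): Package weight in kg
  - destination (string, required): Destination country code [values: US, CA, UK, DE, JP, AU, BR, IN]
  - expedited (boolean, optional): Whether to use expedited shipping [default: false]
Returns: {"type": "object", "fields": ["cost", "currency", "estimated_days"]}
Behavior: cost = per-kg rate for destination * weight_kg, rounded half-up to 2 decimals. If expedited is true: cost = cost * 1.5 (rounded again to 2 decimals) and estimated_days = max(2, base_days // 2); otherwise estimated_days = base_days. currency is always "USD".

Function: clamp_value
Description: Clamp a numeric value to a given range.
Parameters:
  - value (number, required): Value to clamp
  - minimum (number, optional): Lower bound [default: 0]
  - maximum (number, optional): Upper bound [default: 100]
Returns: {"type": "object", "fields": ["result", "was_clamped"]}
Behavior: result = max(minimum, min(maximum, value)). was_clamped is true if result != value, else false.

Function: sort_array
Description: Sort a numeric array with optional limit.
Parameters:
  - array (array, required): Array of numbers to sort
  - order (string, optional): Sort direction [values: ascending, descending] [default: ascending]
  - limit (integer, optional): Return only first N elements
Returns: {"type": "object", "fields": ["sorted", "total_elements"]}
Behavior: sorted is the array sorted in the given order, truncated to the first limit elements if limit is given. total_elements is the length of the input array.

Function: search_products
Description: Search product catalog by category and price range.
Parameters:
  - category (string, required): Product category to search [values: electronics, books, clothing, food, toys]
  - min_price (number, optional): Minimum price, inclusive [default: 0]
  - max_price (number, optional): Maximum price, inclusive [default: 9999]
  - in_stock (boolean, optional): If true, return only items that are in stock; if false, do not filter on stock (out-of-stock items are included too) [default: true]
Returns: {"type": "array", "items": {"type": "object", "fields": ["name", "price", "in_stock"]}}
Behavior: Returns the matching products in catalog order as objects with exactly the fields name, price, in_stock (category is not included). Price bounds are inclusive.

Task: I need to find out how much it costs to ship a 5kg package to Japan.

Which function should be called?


The task needs a function whose description is: Calculate shipping cost based on weight and destination.
calculate_shipping


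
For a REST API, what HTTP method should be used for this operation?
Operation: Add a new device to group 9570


GET = read, POST = create, PUT = update/replace, DELETE = remove
This operation is a create.
POST


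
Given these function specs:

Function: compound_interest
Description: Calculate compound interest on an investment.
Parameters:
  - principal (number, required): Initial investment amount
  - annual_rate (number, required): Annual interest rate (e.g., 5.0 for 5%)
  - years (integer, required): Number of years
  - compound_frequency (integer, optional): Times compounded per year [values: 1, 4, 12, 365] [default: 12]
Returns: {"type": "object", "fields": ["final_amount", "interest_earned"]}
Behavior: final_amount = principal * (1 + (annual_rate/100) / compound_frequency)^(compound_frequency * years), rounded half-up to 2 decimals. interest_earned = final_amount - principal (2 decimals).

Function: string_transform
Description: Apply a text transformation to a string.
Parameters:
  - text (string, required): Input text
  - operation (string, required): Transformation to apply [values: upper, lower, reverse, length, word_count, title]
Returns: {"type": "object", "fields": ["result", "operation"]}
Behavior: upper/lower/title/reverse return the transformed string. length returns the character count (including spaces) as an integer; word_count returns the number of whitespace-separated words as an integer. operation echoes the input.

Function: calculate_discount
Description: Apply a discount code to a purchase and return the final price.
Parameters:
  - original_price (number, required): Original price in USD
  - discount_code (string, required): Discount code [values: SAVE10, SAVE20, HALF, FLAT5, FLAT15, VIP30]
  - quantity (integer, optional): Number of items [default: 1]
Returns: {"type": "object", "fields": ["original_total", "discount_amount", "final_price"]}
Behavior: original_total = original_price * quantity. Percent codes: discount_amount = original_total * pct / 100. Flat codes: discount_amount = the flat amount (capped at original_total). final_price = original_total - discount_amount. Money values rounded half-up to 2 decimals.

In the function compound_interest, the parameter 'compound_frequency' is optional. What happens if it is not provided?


The compound_interest spec declares:
  - compound_frequency (integer, optional): Times compounded per year [values: 1, 4, 12, 365] [default: 12]
It defaults to 12


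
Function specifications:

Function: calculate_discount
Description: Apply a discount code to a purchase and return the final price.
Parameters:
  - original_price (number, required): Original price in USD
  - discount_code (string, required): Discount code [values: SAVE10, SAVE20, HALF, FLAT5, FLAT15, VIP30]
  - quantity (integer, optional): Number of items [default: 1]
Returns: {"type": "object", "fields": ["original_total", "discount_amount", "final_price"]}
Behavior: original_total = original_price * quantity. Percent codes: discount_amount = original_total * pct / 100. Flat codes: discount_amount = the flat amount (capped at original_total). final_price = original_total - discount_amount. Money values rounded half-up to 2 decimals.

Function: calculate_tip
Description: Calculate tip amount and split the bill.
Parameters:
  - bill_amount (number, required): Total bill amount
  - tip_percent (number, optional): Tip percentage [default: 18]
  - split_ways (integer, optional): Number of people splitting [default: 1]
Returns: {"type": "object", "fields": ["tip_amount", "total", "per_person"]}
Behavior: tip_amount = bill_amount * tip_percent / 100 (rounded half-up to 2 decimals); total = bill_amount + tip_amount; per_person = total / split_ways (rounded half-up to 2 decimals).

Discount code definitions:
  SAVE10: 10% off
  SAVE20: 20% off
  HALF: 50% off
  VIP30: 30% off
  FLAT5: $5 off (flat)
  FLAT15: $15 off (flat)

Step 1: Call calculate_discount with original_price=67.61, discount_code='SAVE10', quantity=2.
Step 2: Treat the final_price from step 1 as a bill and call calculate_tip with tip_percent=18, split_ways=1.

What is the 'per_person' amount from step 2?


Step 1: calculate_discount(original_price=67.61, discount_code=SAVE10, quantity=2)
  original_total = 67.61 * 2 = 135.22
  SAVE10 = 10% off: discount_amount = 135.22 * 10/100 = 13.522 -> 13.52
  final_price = 135.22 - 13.52 = 121.70
  -> final_price = 121.70
Step 2: calculate_tip(bill_amount=121.7, tip_percent=18, split_ways=1)
  tip_amount = 121.7 * 18/100 = 21.906 -> 21.91
  total = 121.7 + 21.91 = 143.61
  per_person = 143.61 / 1 = 143.61 -> 143.61
  -> per_person = 143.61
$143.61


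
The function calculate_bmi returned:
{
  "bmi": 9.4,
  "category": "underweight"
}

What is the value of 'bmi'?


9.4


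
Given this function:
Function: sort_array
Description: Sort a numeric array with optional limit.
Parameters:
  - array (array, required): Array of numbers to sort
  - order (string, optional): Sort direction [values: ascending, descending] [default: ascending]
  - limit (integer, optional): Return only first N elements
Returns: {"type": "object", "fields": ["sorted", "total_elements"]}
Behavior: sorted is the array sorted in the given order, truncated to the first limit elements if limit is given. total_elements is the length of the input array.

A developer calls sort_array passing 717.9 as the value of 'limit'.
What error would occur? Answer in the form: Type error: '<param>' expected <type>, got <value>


Spec: 'limit' is declared as integer; 717.9 is a non-integer number.
Type error: 'limit' expected integer, got 717.9
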